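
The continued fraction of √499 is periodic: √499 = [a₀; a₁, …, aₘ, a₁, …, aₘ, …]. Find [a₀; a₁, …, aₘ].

a₀ = ⌊√499⌋ = 22.
With m₀=0, d₀=1 and mₖ₊₁ = dₖaₖ − mₖ, dₖ₊₁ = (n − mₖ₊₁²)/dₖ, aₖ₊₁ = ⌊(a₀+mₖ₊₁)/dₖ₊₁⌋:
  k=1: m=22, d=15, a=2
  k=2: m=8, d=29, a=1
  k=3: m=21, d=2, a=21
  k=4: m=21, d=29, a=1
  k=5: m=8, d=15, a=2
  k=6: m=22, d=1, a=44
d=1 and a=2a₀=44 at k=6, so the next step gives (m, d) = (22, 15) again — its k=1 value — and the period has length 6.

[22; 2, 1, 21, 1, 2, 44]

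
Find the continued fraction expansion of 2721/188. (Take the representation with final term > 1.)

[14; 2, 8, 1, 9]

2721 = 14*188 + 89
188 = 2*89 + 10
89 = 8*10 + 9
10 = 1*9 + 1
9 = 9*1 + 0  (stop)
So 2721/188 = [14; 2, 8, 1, 9].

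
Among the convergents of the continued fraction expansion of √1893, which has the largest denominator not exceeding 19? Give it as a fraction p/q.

87/2

√1893 = [43; 1, 1, 28, 1, 1, 86, …] (period length 6).
Convergents:
  p_0/q_0 = 43/1
  p_1/q_1 = 44/1
  p_2/q_2 = 87/2
  p_3/q_3 = 2480/57
q_2 = 2 ≤ 19 < 57 = q_3, so the answer is 87/2.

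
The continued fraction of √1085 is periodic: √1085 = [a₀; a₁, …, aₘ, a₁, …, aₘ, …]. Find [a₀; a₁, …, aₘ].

[32; 1, 15, 2, 15, 1, 64]

a₀ = ⌊√1085⌋ = 32.
With m₀=0, d₀=1 and mₖ₊₁ = dₖaₖ − mₖ, dₖ₊₁ = (n − mₖ₊₁²)/dₖ, aₖ₊₁ = ⌊(a₀+mₖ₊₁)/dₖ₊₁⌋:
  k=1: m=32, d=61, a=1
  k=2: m=29, d=4, a=15
  k=3: m=31, d=31, a=2
  k=4: m=31, d=4, a=15
  k=5: m=29, d=61, a=1
  k=6: m=32, d=1, a=64
d=1 and a=2a₀=64 at k=6, so the next step gives (m, d) = (32, 61) again — its k=1 value — and the period has length 6.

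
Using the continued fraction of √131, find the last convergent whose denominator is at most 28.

√131 = [11; 2, 4, 11, 4, 2, 22, …] (period length 6).
Convergents:
  p_0/q_0 = 11/1
  p_1/q_1 = 23/2
  p_2/q_2 = 103/9
  p_3/q_3 = 1156/101
q_2 = 9 ≤ 28 < 101 = q_3, so the answer is 103/9.

103/9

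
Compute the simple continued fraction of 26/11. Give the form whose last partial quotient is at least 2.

26 = 2*11 + 4
11 = 2*4 + 3
4 = 1*3 + 1
3 = 3*1 + 0  (stop)
So 26/11 = [2; 2, 1, 3].

[2; 2, 1, 3]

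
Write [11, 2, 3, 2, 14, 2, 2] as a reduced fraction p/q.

13576/1187

Using pₖ = aₖpₖ₋₁ + pₖ₋₂ and qₖ = aₖqₖ₋₁ + qₖ₋₂:
  k=0: a=11, p=11, q=1
  k=1: a=2, p=23, q=2
  k=2: a=3, p=80, q=7
  k=3: a=2, p=183, q=16
  k=4: a=14, p=2642, q=231
  k=5: a=2, p=5467, q=478
  k=6: a=2, p=13576, q=1187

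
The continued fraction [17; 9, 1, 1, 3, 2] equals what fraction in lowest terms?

2617/153

Using pₖ = aₖpₖ₋₁ + pₖ₋₂ and qₖ = aₖqₖ₋₁ + qₖ₋₂:
  k=0: a=17, p=17, q=1
  k=1: a=9, p=154, q=9
  k=2: a=1, p=171, q=10
  k=3: a=1, p=325, q=19
  k=4: a=3, p=1146, q=67
  k=5: a=2, p=2617, q=153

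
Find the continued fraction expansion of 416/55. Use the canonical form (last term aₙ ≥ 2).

[7; 1, 1, 3, 2, 3]

416 = 7×55 + 31
55 = 1×31 + 24
31 = 1×24 + 7
24 = 3×7 + 3
7 = 2×3 + 1
3 = 3×1 + 0  (stop)
So 416/55 = [7; 1, 1, 3, 2, 3].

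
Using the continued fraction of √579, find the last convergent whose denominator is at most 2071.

18504/769

√579 = [24; 16, 48, …] (period length 2).
Convergents:
  p_0/q_0 = 24/1
  p_1/q_1 = 385/16
  p_2/q_2 = 18504/769
  p_3/q_3 = 296449/12320
q_2 = 769 ≤ 2071 < 12320 = q_3, so the answer is 18504/769.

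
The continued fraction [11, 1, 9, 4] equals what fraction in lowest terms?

Fold from the inside: start with 4/1.
  9 + 1/4 = 37/4
  1 + 4/37 = 41/37
  11 + 37/41 = 488/41

488/41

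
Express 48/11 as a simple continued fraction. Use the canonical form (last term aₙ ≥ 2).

[4; 2, 1, 3]

48 = 4×11 + 4
11 = 2×4 + 3
4 = 1×3 + 1
3 = 3×1 + 0  (stop)
So 48/11 = [4; 2, 1, 3].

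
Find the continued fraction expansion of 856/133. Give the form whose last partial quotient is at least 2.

[6; 2, 3, 2, 2, 3]

856 = 6·133 + 58
133 = 2·58 + 17
58 = 3·17 + 7
17 = 2·7 + 3
7 = 2·3 + 1
3 = 3·1 + 0  (stop)
So 856/133 = [6; 2, 3, 2, 2, 3].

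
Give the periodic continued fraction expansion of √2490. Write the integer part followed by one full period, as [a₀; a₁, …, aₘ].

a₀ = ⌊√2490⌋ = 49.
With m₀=0, d₀=1 and mₖ₊₁ = dₖaₖ − mₖ, dₖ₊₁ = (n − mₖ₊₁²)/dₖ, aₖ₊₁ = ⌊(a₀+mₖ₊₁)/dₖ₊₁⌋:
  k=1: m=49, d=89, a=1
  k=2: m=40, d=10, a=8
  k=3: m=40, d=89, a=1
  k=4: m=49, d=1, a=98
d=1 and a=2a₀=98 at k=4, so the next step gives (m, d) = (49, 89) again — its k=1 value — and the period has length 4.

[49; 1, 8, 1, 98]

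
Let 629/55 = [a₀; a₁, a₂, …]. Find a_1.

2

629 = 11·55 + 24   →  a_0 = 11
55 = 2·24 + 7   →  a_1 = 2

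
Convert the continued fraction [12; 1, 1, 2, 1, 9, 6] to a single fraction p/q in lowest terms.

Fold from the inside: start with 6/1.
  9 + 1/6 = 55/6
  1 + 6/55 = 61/55
  2 + 55/61 = 177/61
  1 + 61/177 = 238/177
  1 + 177/238 = 415/238
  12 + 238/415 = 5218/415

5218/415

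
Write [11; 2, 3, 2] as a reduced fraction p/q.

183/16

Using pₖ = aₖpₖ₋₁ + pₖ₋₂ and qₖ = aₖqₖ₋₁ + qₖ₋₂:
  k=0: a=11, p=11, q=1
  k=1: a=2, p=23, q=2
  k=2: a=3, p=80, q=7
  k=3: a=2, p=183, q=16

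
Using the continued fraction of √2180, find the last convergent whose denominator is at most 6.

140/3

√2180 = [46; 1, 2, 4, 2, 1, 92, …] (period length 6).
Convergents:
  p_0/q_0 = 46/1
  p_1/q_1 = 47/1
  p_2/q_2 = 140/3
  p_3/q_3 = 607/13
q_2 = 3 ≤ 6 < 13 = q_3, so the answer is 140/3.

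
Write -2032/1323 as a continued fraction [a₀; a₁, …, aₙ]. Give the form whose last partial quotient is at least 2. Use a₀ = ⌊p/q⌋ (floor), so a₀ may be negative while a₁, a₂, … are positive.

-2032 = -2*1323 + 614
1323 = 2*614 + 95
614 = 6*95 + 44
95 = 2*44 + 7
44 = 6*7 + 2
7 = 3*2 + 1
2 = 2*1 + 0  (stop)
So -2032/1323 = [-2; 2, 6, 2, 6, 3, 2].

[-2; 2, 6, 2, 6, 3, 2]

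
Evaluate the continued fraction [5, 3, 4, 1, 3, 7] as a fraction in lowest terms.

2353/443

Using pₖ = aₖpₖ₋₁ + pₖ₋₂ and qₖ = aₖqₖ₋₁ + qₖ₋₂:
  k=0: a=5, p=5, q=1
  k=1: a=3, p=16, q=3
  k=2: a=4, p=69, q=13
  k=3: a=1, p=85, q=16
  k=4: a=3, p=324, q=61
  k=5: a=7, p=2353, q=443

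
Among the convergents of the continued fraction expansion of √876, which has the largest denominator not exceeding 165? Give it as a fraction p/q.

√876 = [29; 1, 1, 2, 14, 2, 1, 1, 58, …] (period length 8).
Convergents:
  p_0/q_0 = 29/1
  p_1/q_1 = 30/1
  p_2/q_2 = 59/2
  p_3/q_3 = 148/5
  p_4/q_4 = 2131/72
  p_5/q_5 = 4410/149
  p_6/q_6 = 6541/221
q_5 = 149 ≤ 165 < 221 = q_6, so the answer is 4410/149.

4410/149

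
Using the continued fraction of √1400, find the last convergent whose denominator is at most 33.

449/12

√1400 = [37; 2, 2, 2, 74, …] (period length 4).
Convergents:
  p_0/q_0 = 37/1
  p_1/q_1 = 75/2
  p_2/q_2 = 187/5
  p_3/q_3 = 449/12
  p_4/q_4 = 33413/893
q_3 = 12 ≤ 33 < 893 = q_4, so the answer is 449/12.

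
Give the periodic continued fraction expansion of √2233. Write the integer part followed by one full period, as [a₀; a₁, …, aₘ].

[47; 3, 1, 12, 1, 3, 94]

a₀ = ⌊√2233⌋ = 47.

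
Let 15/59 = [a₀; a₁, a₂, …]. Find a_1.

3

15 = 0·59 + 15   →  a_0 = 0
59 = 3·15 + 14   →  a_1 = 3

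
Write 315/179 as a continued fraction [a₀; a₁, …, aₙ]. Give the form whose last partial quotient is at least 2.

315 = 1×179 + 136
179 = 1×136 + 43
136 = 3×43 + 7
43 = 6×7 + 1
7 = 7×1 + 0  (stop)
So 315/179 = [1; 1, 3, 6, 7].

[1; 1, 3, 6, 7]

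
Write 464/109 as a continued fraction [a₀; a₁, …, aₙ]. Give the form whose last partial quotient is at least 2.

[4; 3, 1, 8, 3]

464 = 4·109 + 28
109 = 3·28 + 25
28 = 1·25 + 3
25 = 8·3 + 1
3 = 3·1 + 0  (stop)
So 464/109 = [4; 3, 1, 8, 3].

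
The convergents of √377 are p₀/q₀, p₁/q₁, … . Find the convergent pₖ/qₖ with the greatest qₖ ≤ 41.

√377 = [19; 2, 2, 2, 38, …] (period length 4).
Convergents:
  p_0/q_0 = 19/1
  p_1/q_1 = 39/2
  p_2/q_2 = 97/5
  p_3/q_3 = 233/12
  p_4/q_4 = 8951/461
q_3 = 12 ≤ 41 < 461 = q_4, so the answer is 233/12.

233/12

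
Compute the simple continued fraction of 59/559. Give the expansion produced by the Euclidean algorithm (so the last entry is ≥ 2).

[0; 9, 2, 9, 3]

59 = 0*559 + 59
559 = 9*59 + 28
59 = 2*28 + 3
28 = 9*3 + 1
3 = 3*1 + 0  (stop)
So 59/559 = [0; 9, 2, 9, 3].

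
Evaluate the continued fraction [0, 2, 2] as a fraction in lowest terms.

2/5

Using pₖ = aₖpₖ₋₁ + pₖ₋₂ and qₖ = aₖqₖ₋₁ + qₖ₋₂:
  k=0: a=0, p=0, q=1
  k=1: a=2, p=1, q=2
  k=2: a=2, p=2, q=5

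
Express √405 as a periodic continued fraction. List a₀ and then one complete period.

a₀ = ⌊√405⌋ = 20.

[20; 8, 40]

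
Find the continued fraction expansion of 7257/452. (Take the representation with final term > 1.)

7257 = 16·452 + 25
452 = 18·25 + 2
25 = 12·2 + 1
2 = 2·1 + 0  (stop)
So 7257/452 = [16; 18, 12, 2].

[16; 18, 12, 2]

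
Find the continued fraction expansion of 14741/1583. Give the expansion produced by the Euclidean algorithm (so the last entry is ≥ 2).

14741 = 9×1583 + 494
1583 = 3×494 + 101
494 = 4×101 + 90
101 = 1×90 + 11
90 = 8×11 + 2
11 = 5×2 + 1
2 = 2×1 + 0  (stop)
So 14741/1583 = [9; 3, 4, 1, 8, 5, 2].

[9; 3, 4, 1, 8, 5, 2]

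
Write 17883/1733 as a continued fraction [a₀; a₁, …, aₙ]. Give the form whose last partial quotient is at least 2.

17883 = 10·1733 + 553
1733 = 3·553 + 74
553 = 7·74 + 35
74 = 2·35 + 4
35 = 8·4 + 3
4 = 1·3 + 1
3 = 3·1 + 0  (stop)
So 17883/1733 = [10; 3, 7, 2, 8, 1, 3].

[10; 3, 7, 2, 8, 1, 3]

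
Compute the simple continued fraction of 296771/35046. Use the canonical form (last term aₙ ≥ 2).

[8; 2, 7, 3, 10, 5, 2, 6]

296771 = 8*35046 + 16403
35046 = 2*16403 + 2240
16403 = 7*2240 + 723
2240 = 3*723 + 71
723 = 10*71 + 13
71 = 5*13 + 6
13 = 2*6 + 1
6 = 6*1 + 0  (stop)
So 296771/35046 = [8; 2, 7, 3, 10, 5, 2, 6].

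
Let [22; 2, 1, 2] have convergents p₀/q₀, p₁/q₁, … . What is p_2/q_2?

67/3

Using pₖ = aₖpₖ₋₁ + pₖ₋₂, qₖ = aₖqₖ₋₁ + qₖ₋₂ (with p₋₁=1, p₋₂=0, q₋₁=0, q₋₂=1):
  k=0: a=22, p=22, q=1
  k=1: a=2, p=45, q=2
  k=2: a=1, p=67, q=3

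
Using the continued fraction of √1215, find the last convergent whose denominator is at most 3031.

√1215 = [34; 1, 5, 1, 68, …] (period length 4).
Convergents:
  p_0/q_0 = 34/1
  p_1/q_1 = 35/1
  p_2/q_2 = 209/6
  p_3/q_3 = 244/7
  p_4/q_4 = 16801/482
  p_5/q_5 = 17045/489
  p_6/q_6 = 102026/2927
  p_7/q_7 = 119071/3416
q_6 = 2927 ≤ 3031 < 3416 = q_7, so the answer is 102026/2927.

102026/2927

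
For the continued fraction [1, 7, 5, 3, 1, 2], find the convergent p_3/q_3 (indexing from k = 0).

131/115

Using pₖ = aₖpₖ₋₁ + pₖ₋₂, qₖ = aₖqₖ₋₁ + qₖ₋₂ (with p₋₁=1, p₋₂=0, q₋₁=0, q₋₂=1):
  k=0: a=1, p=1, q=1
  k=1: a=7, p=8, q=7
  k=2: a=5, p=41, q=36
  k=3: a=3, p=131, q=115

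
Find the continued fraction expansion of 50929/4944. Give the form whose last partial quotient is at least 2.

50929 = 10×4944 + 1489
4944 = 3×1489 + 477
1489 = 3×477 + 58
477 = 8×58 + 13
58 = 4×13 + 6
13 = 2×6 + 1
6 = 6×1 + 0  (stop)
So 50929/4944 = [10; 3, 3, 8, 4, 2, 6].

[10; 3, 3, 8, 4, 2, 6]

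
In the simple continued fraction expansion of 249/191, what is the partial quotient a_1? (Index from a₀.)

3

249 = 1·191 + 58   →  a_0 = 1
191 = 3·58 + 17   →  a_1 = 3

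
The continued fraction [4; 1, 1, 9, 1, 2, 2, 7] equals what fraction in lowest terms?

4805/1062

Using pₖ = aₖpₖ₋₁ + pₖ₋₂ and qₖ = aₖqₖ₋₁ + qₖ₋₂:
  k=0: a=4, p=4, q=1
  k=1: a=1, p=5, q=1
  k=2: a=1, p=9, q=2
  k=3: a=9, p=86, q=19
  k=4: a=1, p=95, q=21
  k=5: a=2, p=276, q=61
  k=6: a=2, p=647, q=143
  k=7: a=7, p=4805, q=1062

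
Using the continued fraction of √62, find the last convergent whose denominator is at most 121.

937/119

√62 = [7; 1, 6, 1, 14, …] (period length 4).
Convergents:
  p_0/q_0 = 7/1
  p_1/q_1 = 8/1
  p_2/q_2 = 55/7
  p_3/q_3 = 63/8
  p_4/q_4 = 937/119
  p_5/q_5 = 1000/127
q_4 = 119 ≤ 121 < 127 = q_5, so the answer is 937/119.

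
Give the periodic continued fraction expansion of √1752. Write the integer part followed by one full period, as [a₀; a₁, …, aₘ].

[41; 1, 5, 1, 82]

a₀ = ⌊√1752⌋ = 41.
With m₀=0, d₀=1 and mₖ₊₁ = dₖaₖ − mₖ, dₖ₊₁ = (n − mₖ₊₁²)/dₖ, aₖ₊₁ = ⌊(a₀+mₖ₊₁)/dₖ₊₁⌋:
  k=1: m=41, d=71, a=1
  k=2: m=30, d=12, a=5
  k=3: m=30, d=71, a=1
  k=4: m=41, d=1, a=82
d=1 and a=2a₀=82 at k=4, so the next step gives (m, d) = (41, 71) again — its k=1 value — and the period has length 4.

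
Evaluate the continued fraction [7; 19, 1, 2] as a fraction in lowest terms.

Fold from the inside: start with 2/1.
  1 + 1/2 = 3/2
  19 + 2/3 = 59/3
  7 + 3/59 = 416/59

416/59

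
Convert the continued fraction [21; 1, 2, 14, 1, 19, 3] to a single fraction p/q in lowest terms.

60622/2797

Fold from the inside: start with 3/1.
  19 + 1/3 = 58/3
  1 + 3/58 = 61/58
  14 + 58/61 = 912/61
  2 + 61/912 = 1885/912
  1 + 912/1885 = 2797/1885
  21 + 1885/2797 = 60622/2797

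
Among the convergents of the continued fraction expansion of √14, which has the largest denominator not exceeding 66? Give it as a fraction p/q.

116/31

√14 = [3; 1, 2, 1, 6, …] (period length 4).
Convergents:
  p_0/q_0 = 3/1
  p_1/q_1 = 4/1
  p_2/q_2 = 11/3
  p_3/q_3 = 15/4
  p_4/q_4 = 101/27
  p_5/q_5 = 116/31
  p_6/q_6 = 333/89
q_5 = 31 ≤ 66 < 89 = q_6, so the answer is 116/31.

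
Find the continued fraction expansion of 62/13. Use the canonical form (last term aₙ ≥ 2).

62 = 4×13 + 10
13 = 1×10 + 3
10 = 3×3 + 1
3 = 3×1 + 0  (stop)
So 62/13 = [4; 1, 3, 3].

[4; 1, 3, 3]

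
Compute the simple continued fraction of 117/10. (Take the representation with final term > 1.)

[11; 1, 2, 3]

117 = 11×10 + 7
10 = 1×7 + 3
7 = 2×3 + 1
3 = 3×1 + 0  (stop)
So 117/10 = [11; 1, 2, 3].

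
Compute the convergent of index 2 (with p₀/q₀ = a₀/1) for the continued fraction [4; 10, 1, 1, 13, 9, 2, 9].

45/11

Using pₖ = aₖpₖ₋₁ + pₖ₋₂, qₖ = aₖqₖ₋₁ + qₖ₋₂ (with p₋₁=1, p₋₂=0, q₋₁=0, q₋₂=1):
  k=0: a=4, p=4, q=1
  k=1: a=10, p=41, q=10
  k=2: a=1, p=45, q=11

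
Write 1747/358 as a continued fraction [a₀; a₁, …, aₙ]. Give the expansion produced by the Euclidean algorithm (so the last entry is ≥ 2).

[4; 1, 7, 3, 14]

1747 = 4·358 + 315
358 = 1·315 + 43
315 = 7·43 + 14
43 = 3·14 + 1
14 = 14·1 + 0  (stop)
So 1747/358 = [4; 1, 7, 3, 14].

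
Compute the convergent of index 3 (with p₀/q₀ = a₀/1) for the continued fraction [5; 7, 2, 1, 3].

113/22

Using pₖ = aₖpₖ₋₁ + pₖ₋₂, qₖ = aₖqₖ₋₁ + qₖ₋₂ (with p₋₁=1, p₋₂=0, q₋₁=0, q₋₂=1):
  k=0: a=5, p=5, q=1
  k=1: a=7, p=36, q=7
  k=2: a=2, p=77, q=15
  k=3: a=1, p=113, q=22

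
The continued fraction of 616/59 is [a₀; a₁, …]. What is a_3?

1

616 = 10·59 + 26   →  a_0 = 10
59 = 2·26 + 7   →  a_1 = 2
26 = 3·7 + 5   →  a_2 = 3
7 = 1·5 + 2   →  a_3 = 1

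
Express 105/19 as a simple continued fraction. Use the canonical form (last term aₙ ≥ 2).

[5; 1, 1, 9]

105 = 5·19 + 10
19 = 1·10 + 9
10 = 1·9 + 1
9 = 9·1 + 0  (stop)
So 105/19 = [5; 1, 1, 9].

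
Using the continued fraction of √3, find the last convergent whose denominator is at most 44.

√3 = [1; 1, 2, …] (period length 2).
Convergents:
  p_0/q_0 = 1/1
  p_1/q_1 = 2/1
  p_2/q_2 = 5/3
  p_3/q_3 = 7/4
  p_4/q_4 = 19/11
  p_5/q_5 = 26/15
  p_6/q_6 = 71/41
  p_7/q_7 = 97/56
q_6 = 41 ≤ 44 < 56 = q_7, so the answer is 71/41.

71/41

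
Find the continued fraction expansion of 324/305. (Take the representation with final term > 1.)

324 = 1×305 + 19
305 = 16×19 + 1
19 = 19×1 + 0  (stop)
So 324/305 = [1; 16, 19].

[1; 16, 19]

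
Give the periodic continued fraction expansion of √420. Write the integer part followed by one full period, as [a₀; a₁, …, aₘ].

[20; 2, 40]

a₀ = ⌊√420⌋ = 20.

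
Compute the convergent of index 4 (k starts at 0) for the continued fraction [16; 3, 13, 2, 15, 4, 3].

Using pₖ = aₖpₖ₋₁ + pₖ₋₂, qₖ = aₖqₖ₋₁ + qₖ₋₂ (with p₋₁=1, p₋₂=0, q₋₁=0, q₋₂=1):
  k=0: a=16, p=16, q=1
  k=1: a=3, p=49, q=3
  k=2: a=13, p=653, q=40
  k=3: a=2, p=1355, q=83
  k=4: a=15, p=20978, q=1285

20978/1285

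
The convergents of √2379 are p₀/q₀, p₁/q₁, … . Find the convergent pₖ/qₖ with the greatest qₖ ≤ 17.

439/9

√2379 = [48; 1, 3, 2, 3, 1, 96, …] (period length 6).
Convergents:
  p_0/q_0 = 48/1
  p_1/q_1 = 49/1
  p_2/q_2 = 195/4
  p_3/q_3 = 439/9
  p_4/q_4 = 1512/31
q_3 = 9 ≤ 17 < 31 = q_4, so the answer is 439/9.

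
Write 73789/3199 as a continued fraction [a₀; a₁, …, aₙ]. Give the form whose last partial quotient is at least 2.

[23; 15, 11, 6, 3]

73789 = 23*3199 + 212
3199 = 15*212 + 19
212 = 11*19 + 3
19 = 6*3 + 1
3 = 3*1 + 0  (stop)
So 73789/3199 = [23; 15, 11, 6, 3].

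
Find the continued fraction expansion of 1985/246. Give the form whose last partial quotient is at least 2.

[8; 14, 2, 8]

1985 = 8*246 + 17
246 = 14*17 + 8
17 = 2*8 + 1
8 = 8*1 + 0  (stop)
So 1985/246 = [8; 14, 2, 8].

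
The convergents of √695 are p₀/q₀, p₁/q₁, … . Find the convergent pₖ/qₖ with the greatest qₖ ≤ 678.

√695 = [26; 2, 1, 3, 10, 3, 1, 2, 52, …] (period length 8).
Convergents:
  p_0/q_0 = 26/1
  p_1/q_1 = 53/2
  p_2/q_2 = 79/3
  p_3/q_3 = 290/11
  p_4/q_4 = 2979/113
  p_5/q_5 = 9227/350
  p_6/q_6 = 12206/463
  p_7/q_7 = 33639/1276
q_6 = 463 ≤ 678 < 1276 = q_7, so the answer is 12206/463.

12206/463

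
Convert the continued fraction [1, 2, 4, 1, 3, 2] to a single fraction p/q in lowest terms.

138/95

Fold from the inside: start with 2/1.
  3 + 1/2 = 7/2
  1 + 2/7 = 9/7
  4 + 7/9 = 43/9
  2 + 9/43 = 95/43
  1 + 43/95 = 138/95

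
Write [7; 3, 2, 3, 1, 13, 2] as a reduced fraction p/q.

Fold from the inside: start with 2/1.
  13 + 1/2 = 27/2
  1 + 2/27 = 29/27
  3 + 27/29 = 114/29
  2 + 29/114 = 257/114
  3 + 114/257 = 885/257
  7 + 257/885 = 6452/885

6452/885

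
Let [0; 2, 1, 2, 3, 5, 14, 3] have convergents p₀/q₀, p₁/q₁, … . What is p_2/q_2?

Using pₖ = aₖpₖ₋₁ + pₖ₋₂, qₖ = aₖqₖ₋₁ + qₖ₋₂ (with p₋₁=1, p₋₂=0, q₋₁=0, q₋₂=1):
  k=0: a=0, p=0, q=1
  k=1: a=2, p=1, q=2
  k=2: a=1, p=1, q=3

1/3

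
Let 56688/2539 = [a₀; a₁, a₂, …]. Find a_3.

1

56688 = 22·2539 + 830   →  a_0 = 22
2539 = 3·830 + 49   →  a_1 = 3
830 = 16·49 + 46   →  a_2 = 16
49 = 1·46 + 3   →  a_3 = 1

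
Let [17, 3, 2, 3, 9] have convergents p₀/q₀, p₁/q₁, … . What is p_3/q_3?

Using pₖ = aₖpₖ₋₁ + pₖ₋₂, qₖ = aₖqₖ₋₁ + qₖ₋₂ (with p₋₁=1, p₋₂=0, q₋₁=0, q₋₂=1):
  k=0: a=17, p=17, q=1
  k=1: a=3, p=52, q=3
  k=2: a=2, p=121, q=7
  k=3: a=3, p=415, q=24

415/24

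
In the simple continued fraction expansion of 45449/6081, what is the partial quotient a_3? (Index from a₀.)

45449 = 7·6081 + 2882   →  a_0 = 7
6081 = 2·2882 + 317   →  a_1 = 2
2882 = 9·317 + 29   →  a_2 = 9
317 = 10·29 + 27   →  a_3 = 10

10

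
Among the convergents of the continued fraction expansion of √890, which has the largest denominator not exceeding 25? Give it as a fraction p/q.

179/6

√890 = [29; 1, 4, 1, 58, …] (period length 4).
Convergents:
  p_0/q_0 = 29/1
  p_1/q_1 = 30/1
  p_2/q_2 = 149/5
  p_3/q_3 = 179/6
  p_4/q_4 = 10531/353
q_3 = 6 ≤ 25 < 353 = q_4, so the answer is 179/6.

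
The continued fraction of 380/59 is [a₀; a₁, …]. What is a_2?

380 = 6·59 + 26   →  a_0 = 6
59 = 2·26 + 7   →  a_1 = 2
26 = 3·7 + 5   →  a_2 = 3

3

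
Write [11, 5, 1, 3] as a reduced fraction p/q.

257/23

Fold from the inside: start with 3/1.
  1 + 1/3 = 4/3
  5 + 3/4 = 23/4
  11 + 4/23 = 257/23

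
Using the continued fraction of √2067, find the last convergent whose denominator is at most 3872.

√2067 = [45; 2, 6, 2, 90, …] (period length 4).
Convergents:
  p_0/q_0 = 45/1
  p_1/q_1 = 91/2
  p_2/q_2 = 591/13
  p_3/q_3 = 1273/28
  p_4/q_4 = 115161/2533
  p_5/q_5 = 231595/5094
q_4 = 2533 ≤ 3872 < 5094 = q_5, so the answer is 115161/2533.

115161/2533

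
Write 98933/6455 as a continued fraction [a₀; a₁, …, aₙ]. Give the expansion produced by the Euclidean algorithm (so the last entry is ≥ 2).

98933 = 15·6455 + 2108
6455 = 3·2108 + 131
2108 = 16·131 + 12
131 = 10·12 + 11
12 = 1·11 + 1
11 = 11·1 + 0  (stop)
So 98933/6455 = [15; 3, 16, 10, 1, 11].

[15; 3, 16, 10, 1, 11]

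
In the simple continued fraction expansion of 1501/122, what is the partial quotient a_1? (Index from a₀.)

3

1501 = 12·122 + 37   →  a_0 = 12
122 = 3·37 + 11   →  a_1 = 3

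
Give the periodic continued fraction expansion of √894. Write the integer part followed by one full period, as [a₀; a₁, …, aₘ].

a₀ = ⌊√894⌋ = 29.

[29; 1, 8, 1, 58]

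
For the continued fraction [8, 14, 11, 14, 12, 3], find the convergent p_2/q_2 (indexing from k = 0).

Using pₖ = aₖpₖ₋₁ + pₖ₋₂, qₖ = aₖqₖ₋₁ + qₖ₋₂ (with p₋₁=1, p₋₂=0, q₋₁=0, q₋₂=1):
  k=0: a=8, p=8, q=1
  k=1: a=14, p=113, q=14
  k=2: a=11, p=1251, q=155

1251/155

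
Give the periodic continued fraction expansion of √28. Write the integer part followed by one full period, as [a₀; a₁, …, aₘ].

a₀ = ⌊√28⌋ = 5.

[5; 3, 2, 3, 10]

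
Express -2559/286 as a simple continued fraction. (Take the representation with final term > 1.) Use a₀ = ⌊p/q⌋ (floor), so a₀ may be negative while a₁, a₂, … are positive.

-2559 = -9·286 + 15
286 = 19·15 + 1
15 = 15·1 + 0  (stop)
So -2559/286 = [-9; 19, 15].

[-9; 19, 15]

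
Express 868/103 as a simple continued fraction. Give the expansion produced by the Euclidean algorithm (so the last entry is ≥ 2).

[8; 2, 2, 1, 14]

868 = 8·103 + 44
103 = 2·44 + 15
44 = 2·15 + 14
15 = 1·14 + 1
14 = 14·1 + 0  (stop)
So 868/103 = [8; 2, 2, 1, 14].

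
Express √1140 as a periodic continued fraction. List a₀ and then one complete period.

a₀ = ⌊√1140⌋ = 33.
With m₀=0, d₀=1 and mₖ₊₁ = dₖaₖ − mₖ, dₖ₊₁ = (n − mₖ₊₁²)/dₖ, aₖ₊₁ = ⌊(a₀+mₖ₊₁)/dₖ₊₁⌋:
  k=1: m=33, d=51, a=1
  k=2: m=18, d=16, a=3
  k=3: m=30, d=15, a=4
  k=4: m=30, d=16, a=3
  k=5: m=18, d=51, a=1
  k=6: m=33, d=1, a=66
d=1 and a=2a₀=66 at k=6, so the next step gives (m, d) = (33, 51) again — its k=1 value — and the period has length 6.

[33; 1, 3, 4, 3, 1, 66]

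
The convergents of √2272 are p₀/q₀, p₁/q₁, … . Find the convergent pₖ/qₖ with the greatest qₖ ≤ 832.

27217/571

√2272 = [47; 1, 1, 1, 94, …] (period length 4).
Convergents:
  p_0/q_0 = 47/1
  p_1/q_1 = 48/1
  p_2/q_2 = 95/2
  p_3/q_3 = 143/3
  p_4/q_4 = 13537/284
  p_5/q_5 = 13680/287
  p_6/q_6 = 27217/571
  p_7/q_7 = 40897/858
q_6 = 571 ≤ 832 < 858 = q_7, so the answer is 27217/571.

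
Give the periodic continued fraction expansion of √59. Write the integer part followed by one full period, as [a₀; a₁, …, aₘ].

a₀ = ⌊√59⌋ = 7.
With m₀=0, d₀=1 and mₖ₊₁ = dₖaₖ − mₖ, dₖ₊₁ = (n − mₖ₊₁²)/dₖ, aₖ₊₁ = ⌊(a₀+mₖ₊₁)/dₖ₊₁⌋:
  k=1: m=7, d=10, a=1
  k=2: m=3, d=5, a=2
  k=3: m=7, d=2, a=7
  k=4: m=7, d=5, a=2
  k=5: m=3, d=10, a=1
  k=6: m=7, d=1, a=14
d=1 and a=2a₀=14 at k=6, so the next step gives (m, d) = (7, 10) again — its k=1 value — and the period has length 6.

[7; 1, 2, 7, 2, 1, 14]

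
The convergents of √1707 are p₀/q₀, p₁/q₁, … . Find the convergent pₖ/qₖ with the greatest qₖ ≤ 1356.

√1707 = [41; 3, 6, 41, 6, 3, 82, …] (period length 6).
Convergents:
  p_0/q_0 = 41/1
  p_1/q_1 = 124/3
  p_2/q_2 = 785/19
  p_3/q_3 = 32309/782
  p_4/q_4 = 194639/4711
q_3 = 782 ≤ 1356 < 4711 = q_4, so the answer is 32309/782.

32309/782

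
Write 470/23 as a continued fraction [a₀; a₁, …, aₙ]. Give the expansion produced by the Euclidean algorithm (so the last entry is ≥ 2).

[20; 2, 3, 3]

470 = 20×23 + 10
23 = 2×10 + 3
10 = 3×3 + 1
3 = 3×1 + 0  (stop)
So 470/23 = [20; 2, 3, 3].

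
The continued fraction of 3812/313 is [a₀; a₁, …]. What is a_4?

3812 = 12·313 + 56   →  a_0 = 12
313 = 5·56 + 33   →  a_1 = 5
56 = 1·33 + 23   →  a_2 = 1
33 = 1·23 + 10   →  a_3 = 1
23 = 2·10 + 3   →  a_4 = 2

2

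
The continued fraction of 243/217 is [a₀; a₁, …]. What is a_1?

8

243 = 1·217 + 26   →  a_0 = 1
217 = 8·26 + 9   →  a_1 = 8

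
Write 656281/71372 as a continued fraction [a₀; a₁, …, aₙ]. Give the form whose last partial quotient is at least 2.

656281 = 9×71372 + 13933
71372 = 5×13933 + 1707
13933 = 8×1707 + 277
1707 = 6×277 + 45
277 = 6×45 + 7
45 = 6×7 + 3
7 = 2×3 + 1
3 = 3×1 + 0  (stop)
So 656281/71372 = [9; 5, 8, 6, 6, 6, 2, 3].

[9; 5, 8, 6, 6, 6, 2, 3]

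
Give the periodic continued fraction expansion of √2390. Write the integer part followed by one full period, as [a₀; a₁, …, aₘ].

[48; 1, 7, 1, 8, 1, 7, 1, 96]

a₀ = ⌊√2390⌋ = 48.
With m₀=0, d₀=1 and mₖ₊₁ = dₖaₖ − mₖ, dₖ₊₁ = (n − mₖ₊₁²)/dₖ, aₖ₊₁ = ⌊(a₀+mₖ₊₁)/dₖ₊₁⌋:
  k=1: m=48, d=86, a=1
  k=2: m=38, d=11, a=7
  k=3: m=39, d=79, a=1
  k=4: m=40, d=10, a=8
  k=5: m=40, d=79, a=1
  k=6: m=39, d=11, a=7
  k=7: m=38, d=86, a=1
  k=8: m=48, d=1, a=96
d=1 and a=2a₀=96 at k=8, so the next step gives (m, d) = (48, 86) again — its k=1 value — and the period has length 8.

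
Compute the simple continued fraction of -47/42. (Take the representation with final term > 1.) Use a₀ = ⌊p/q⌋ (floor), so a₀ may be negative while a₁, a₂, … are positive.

[-2; 1, 7, 2, 2]

-47 = -2×42 + 37
42 = 1×37 + 5
37 = 7×5 + 2
5 = 2×2 + 1
2 = 2×1 + 0  (stop)
So -47/42 = [-2; 1, 7, 2, 2].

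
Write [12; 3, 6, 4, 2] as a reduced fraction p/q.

2180/177

Using pₖ = aₖpₖ₋₁ + pₖ₋₂ and qₖ = aₖqₖ₋₁ + qₖ₋₂:
  k=0: a=12, p=12, q=1
  k=1: a=3, p=37, q=3
  k=2: a=6, p=234, q=19
  k=3: a=4, p=973, q=79
  k=4: a=2, p=2180, q=177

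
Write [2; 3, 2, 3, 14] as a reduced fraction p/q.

Using pₖ = aₖpₖ₋₁ + pₖ₋₂ and qₖ = aₖqₖ₋₁ + qₖ₋₂:
  k=0: a=2, p=2, q=1
  k=1: a=3, p=7, q=3
  k=2: a=2, p=16, q=7
  k=3: a=3, p=55, q=24
  k=4: a=14, p=786, q=343

786/343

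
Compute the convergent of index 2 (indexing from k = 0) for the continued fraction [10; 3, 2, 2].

Using pₖ = aₖpₖ₋₁ + pₖ₋₂, qₖ = aₖqₖ₋₁ + qₖ₋₂ (with p₋₁=1, p₋₂=0, q₋₁=0, q₋₂=1):
  k=0: a=10, p=10, q=1
  k=1: a=3, p=31, q=3
  k=2: a=2, p=72, q=7

72/7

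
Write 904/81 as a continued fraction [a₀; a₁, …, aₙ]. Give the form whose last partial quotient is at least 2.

[11; 6, 4, 3]

904 = 11*81 + 13
81 = 6*13 + 3
13 = 4*3 + 1
3 = 3*1 + 0  (stop)
So 904/81 = [11; 6, 4, 3].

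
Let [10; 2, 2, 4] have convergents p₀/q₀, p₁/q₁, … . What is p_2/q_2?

Using pₖ = aₖpₖ₋₁ + pₖ₋₂, qₖ = aₖqₖ₋₁ + qₖ₋₂ (with p₋₁=1, p₋₂=0, q₋₁=0, q₋₂=1):
  k=0: a=10, p=10, q=1
  k=1: a=2, p=21, q=2
  k=2: a=2, p=52, q=5

52/5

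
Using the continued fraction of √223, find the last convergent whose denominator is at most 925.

6705/449

√223 = [14; 1, 13, 1, 28, …] (period length 4).
Convergents:
  p_0/q_0 = 14/1
  p_1/q_1 = 15/1
  p_2/q_2 = 209/14
  p_3/q_3 = 224/15
  p_4/q_4 = 6481/434
  p_5/q_5 = 6705/449
  p_6/q_6 = 93646/6271
q_5 = 449 ≤ 925 < 6271 = q_6, so the answer is 6705/449.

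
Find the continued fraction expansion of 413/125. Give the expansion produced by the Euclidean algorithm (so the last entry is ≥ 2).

413 = 3*125 + 38
125 = 3*38 + 11
38 = 3*11 + 5
11 = 2*5 + 1
5 = 5*1 + 0  (stop)
So 413/125 = [3; 3, 3, 2, 5].

[3; 3, 3, 2, 5]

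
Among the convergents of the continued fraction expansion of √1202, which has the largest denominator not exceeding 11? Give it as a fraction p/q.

√1202 = [34; 1, 2, 34, 2, 1, 68, …] (period length 6).
Convergents:
  p_0/q_0 = 34/1
  p_1/q_1 = 35/1
  p_2/q_2 = 104/3
  p_3/q_3 = 3571/103
q_2 = 3 ≤ 11 < 103 = q_3, so the answer is 104/3.

104/3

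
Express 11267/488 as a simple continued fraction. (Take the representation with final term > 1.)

11267 = 23×488 + 43
488 = 11×43 + 15
43 = 2×15 + 13
15 = 1×13 + 2
13 = 6×2 + 1
2 = 2×1 + 0  (stop)
So 11267/488 = [23; 11, 2, 1, 6, 2].

[23; 11, 2, 1, 6, 2]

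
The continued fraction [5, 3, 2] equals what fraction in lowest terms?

37/7

Fold from the inside: start with 2/1.
  3 + 1/2 = 7/2
  5 + 2/7 = 37/7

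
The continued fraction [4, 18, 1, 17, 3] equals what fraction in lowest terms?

Using pₖ = aₖpₖ₋₁ + pₖ₋₂ and qₖ = aₖqₖ₋₁ + qₖ₋₂:
  k=0: a=4, p=4, q=1
  k=1: a=18, p=73, q=18
  k=2: a=1, p=77, q=19
  k=3: a=17, p=1382, q=341
  k=4: a=3, p=4223, q=1042

4223/1042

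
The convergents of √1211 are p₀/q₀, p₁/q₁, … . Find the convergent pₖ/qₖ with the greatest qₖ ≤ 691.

√1211 = [34; 1, 3, 1, 68, …] (period length 4).
Convergents:
  p_0/q_0 = 34/1
  p_1/q_1 = 35/1
  p_2/q_2 = 139/4
  p_3/q_3 = 174/5
  p_4/q_4 = 11971/344
  p_5/q_5 = 12145/349
  p_6/q_6 = 48406/1391
q_5 = 349 ≤ 691 < 1391 = q_6, so the answer is 12145/349.

12145/349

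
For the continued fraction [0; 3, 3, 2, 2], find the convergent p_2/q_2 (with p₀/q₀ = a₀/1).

Using pₖ = aₖpₖ₋₁ + pₖ₋₂, qₖ = aₖqₖ₋₁ + qₖ₋₂ (with p₋₁=1, p₋₂=0, q₋₁=0, q₋₂=1):
  k=0: a=0, p=0, q=1
  k=1: a=3, p=1, q=3
  k=2: a=3, p=3, q=10

3/10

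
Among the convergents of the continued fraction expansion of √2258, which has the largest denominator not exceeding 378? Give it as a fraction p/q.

√2258 = [47; 1, 1, 13, 13, 1, 1, 94, …] (period length 7).
Convergents:
  p_0/q_0 = 47/1
  p_1/q_1 = 48/1
  p_2/q_2 = 95/2
  p_3/q_3 = 1283/27
  p_4/q_4 = 16774/353
  p_5/q_5 = 18057/380
q_4 = 353 ≤ 378 < 380 = q_5, so the answer is 16774/353.

16774/353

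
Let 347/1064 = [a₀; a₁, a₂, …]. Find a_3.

347 = 0·1064 + 347   →  a_0 = 0
1064 = 3·347 + 23   →  a_1 = 3
347 = 15·23 + 2   →  a_2 = 15
23 = 11·2 + 1   →  a_3 = 11

11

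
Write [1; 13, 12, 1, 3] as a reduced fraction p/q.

718/667

Fold from the inside: start with 3/1.
  1 + 1/3 = 4/3
  12 + 3/4 = 51/4
  13 + 4/51 = 667/51
  1 + 51/667 = 718/667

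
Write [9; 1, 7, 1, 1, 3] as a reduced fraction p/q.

Using pₖ = aₖpₖ₋₁ + pₖ₋₂ and qₖ = aₖqₖ₋₁ + qₖ₋₂:
  k=0: a=9, p=9, q=1
  k=1: a=1, p=10, q=1
  k=2: a=7, p=79, q=8
  k=3: a=1, p=89, q=9
  k=4: a=1, p=168, q=17
  k=5: a=3, p=593, q=60

593/60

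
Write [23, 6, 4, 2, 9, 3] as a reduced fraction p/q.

38053/1643

Using pₖ = aₖpₖ₋₁ + pₖ₋₂ and qₖ = aₖqₖ₋₁ + qₖ₋₂:
  k=0: a=23, p=23, q=1
  k=1: a=6, p=139, q=6
  k=2: a=4, p=579, q=25
  k=3: a=2, p=1297, q=56
  k=4: a=9, p=12252, q=529
  k=5: a=3, p=38053, q=1643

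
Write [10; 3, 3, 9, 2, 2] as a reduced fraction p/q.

Using pₖ = aₖpₖ₋₁ + pₖ₋₂ and qₖ = aₖqₖ₋₁ + qₖ₋₂:
  k=0: a=10, p=10, q=1
  k=1: a=3, p=31, q=3
  k=2: a=3, p=103, q=10
  k=3: a=9, p=958, q=93
  k=4: a=2, p=2019, q=196
  k=5: a=2, p=4996, q=485

4996/485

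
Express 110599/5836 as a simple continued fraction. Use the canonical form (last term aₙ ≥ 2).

110599 = 18×5836 + 5551
5836 = 1×5551 + 285
5551 = 19×285 + 136
285 = 2×136 + 13
136 = 10×13 + 6
13 = 2×6 + 1
6 = 6×1 + 0  (stop)
So 110599/5836 = [18; 1, 19, 2, 10, 2, 6].

[18; 1, 19, 2, 10, 2, 6]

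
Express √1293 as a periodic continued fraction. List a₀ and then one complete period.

[35; 1, 22, 1, 70]

a₀ = ⌊√1293⌋ = 35.
With m₀=0, d₀=1 and mₖ₊₁ = dₖaₖ − mₖ, dₖ₊₁ = (n − mₖ₊₁²)/dₖ, aₖ₊₁ = ⌊(a₀+mₖ₊₁)/dₖ₊₁⌋:
  k=1: m=35, d=68, a=1
  k=2: m=33, d=3, a=22
  k=3: m=33, d=68, a=1
  k=4: m=35, d=1, a=70
d=1 and a=2a₀=70 at k=4, so the next step gives (m, d) = (35, 68) again — its k=1 value — and the period has length 4.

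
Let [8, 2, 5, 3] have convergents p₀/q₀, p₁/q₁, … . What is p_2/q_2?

93/11

Using pₖ = aₖpₖ₋₁ + pₖ₋₂, qₖ = aₖqₖ₋₁ + qₖ₋₂ (with p₋₁=1, p₋₂=0, q₋₁=0, q₋₂=1):
  k=0: a=8, p=8, q=1
  k=1: a=2, p=17, q=2
  k=2: a=5, p=93, q=11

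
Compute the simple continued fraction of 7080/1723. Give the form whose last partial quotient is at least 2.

7080 = 4·1723 + 188
1723 = 9·188 + 31
188 = 6·31 + 2
31 = 15·2 + 1
2 = 2·1 + 0  (stop)
So 7080/1723 = [4; 9, 6, 15, 2].

[4; 9, 6, 15, 2]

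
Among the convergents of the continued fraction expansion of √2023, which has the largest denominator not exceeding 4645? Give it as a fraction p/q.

182115/4049

√2023 = [44; 1, 43, 1, 88, …] (period length 4).
Convergents:
  p_0/q_0 = 44/1
  p_1/q_1 = 45/1
  p_2/q_2 = 1979/44
  p_3/q_3 = 2024/45
  p_4/q_4 = 180091/4004
  p_5/q_5 = 182115/4049
  p_6/q_6 = 8011036/178111
q_5 = 4049 ≤ 4645 < 178111 = q_6, so the answer is 182115/4049.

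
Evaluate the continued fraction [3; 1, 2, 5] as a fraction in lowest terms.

59/16

Fold from the inside: start with 5/1.
  2 + 1/5 = 11/5
  1 + 5/11 = 16/11
  3 + 11/16 = 59/16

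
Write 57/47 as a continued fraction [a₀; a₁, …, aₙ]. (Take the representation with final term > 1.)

[1; 4, 1, 2, 3]

57 = 1×47 + 10
47 = 4×10 + 7
10 = 1×7 + 3
7 = 2×3 + 1
3 = 3×1 + 0  (stop)
So 57/47 = [1; 4, 1, 2, 3].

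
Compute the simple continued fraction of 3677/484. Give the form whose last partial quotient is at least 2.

3677 = 7·484 + 289
484 = 1·289 + 195
289 = 1·195 + 94
195 = 2·94 + 7
94 = 13·7 + 3
7 = 2·3 + 1
3 = 3·1 + 0  (stop)
So 3677/484 = [7; 1, 1, 2, 13, 2, 3].

[7; 1, 1, 2, 13, 2, 3]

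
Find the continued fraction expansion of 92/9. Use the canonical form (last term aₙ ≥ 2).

92 = 10*9 + 2
9 = 4*2 + 1
2 = 2*1 + 0  (stop)
So 92/9 = [10; 4, 2].

[10; 4, 2]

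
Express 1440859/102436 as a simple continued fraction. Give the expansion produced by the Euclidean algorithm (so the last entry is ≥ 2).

[14; 15, 6, 12, 2, 14, 3]

1440859 = 14*102436 + 6755
102436 = 15*6755 + 1111
6755 = 6*1111 + 89
1111 = 12*89 + 43
89 = 2*43 + 3
43 = 14*3 + 1
3 = 3*1 + 0  (stop)
So 1440859/102436 = [14; 15, 6, 12, 2, 14, 3].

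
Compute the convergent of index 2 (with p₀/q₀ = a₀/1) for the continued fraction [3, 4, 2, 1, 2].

29/9

Using pₖ = aₖpₖ₋₁ + pₖ₋₂, qₖ = aₖqₖ₋₁ + qₖ₋₂ (with p₋₁=1, p₋₂=0, q₋₁=0, q₋₂=1):
  k=0: a=3, p=3, q=1
  k=1: a=4, p=13, q=4
  k=2: a=2, p=29, q=9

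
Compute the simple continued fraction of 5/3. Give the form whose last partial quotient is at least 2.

[1; 1, 2]

5 = 1×3 + 2
3 = 1×2 + 1
2 = 2×1 + 0  (stop)
So 5/3 = [1; 1, 2].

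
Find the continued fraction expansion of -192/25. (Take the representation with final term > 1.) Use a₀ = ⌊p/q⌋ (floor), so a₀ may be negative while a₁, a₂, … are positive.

-192 = -8·25 + 8
25 = 3·8 + 1
8 = 8·1 + 0  (stop)
So -192/25 = [-8; 3, 8].

[-8; 3, 8]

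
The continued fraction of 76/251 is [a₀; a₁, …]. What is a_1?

3

76 = 0·251 + 76   →  a_0 = 0
251 = 3·76 + 23   →  a_1 = 3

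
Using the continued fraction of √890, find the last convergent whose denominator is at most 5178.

√890 = [29; 1, 4, 1, 58, …] (period length 4).
Convergents:
  p_0/q_0 = 29/1
  p_1/q_1 = 30/1
  p_2/q_2 = 149/5
  p_3/q_3 = 179/6
  p_4/q_4 = 10531/353
  p_5/q_5 = 10710/359
  p_6/q_6 = 53371/1789
  p_7/q_7 = 64081/2148
  p_8/q_8 = 3770069/126373
q_7 = 2148 ≤ 5178 < 126373 = q_8, so the answer is 64081/2148.

64081/2148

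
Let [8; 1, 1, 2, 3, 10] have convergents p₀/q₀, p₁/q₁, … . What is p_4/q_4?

146/17

Using pₖ = aₖpₖ₋₁ + pₖ₋₂, qₖ = aₖqₖ₋₁ + qₖ₋₂ (with p₋₁=1, p₋₂=0, q₋₁=0, q₋₂=1):
  k=0: a=8, p=8, q=1
  k=1: a=1, p=9, q=1
  k=2: a=1, p=17, q=2
  k=3: a=2, p=43, q=5
  k=4: a=3, p=146, q=17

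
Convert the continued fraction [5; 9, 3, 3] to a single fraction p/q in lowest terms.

Fold from the inside: start with 3/1.
  3 + 1/3 = 10/3
  9 + 3/10 = 93/10
  5 + 10/93 = 475/93

475/93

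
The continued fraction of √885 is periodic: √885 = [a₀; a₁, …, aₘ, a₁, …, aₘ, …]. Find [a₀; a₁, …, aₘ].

a₀ = ⌊√885⌋ = 29.
With m₀=0, d₀=1 and mₖ₊₁ = dₖaₖ − mₖ, dₖ₊₁ = (n − mₖ₊₁²)/dₖ, aₖ₊₁ = ⌊(a₀+mₖ₊₁)/dₖ₊₁⌋:
  k=1: m=29, d=44, a=1
  k=2: m=15, d=15, a=2
  k=3: m=15, d=44, a=1
  k=4: m=29, d=1, a=58
d=1 and a=2a₀=58 at k=4, so the next step gives (m, d) = (29, 44) again — its k=1 value — and the period has length 4.

[29; 1, 2, 1, 58]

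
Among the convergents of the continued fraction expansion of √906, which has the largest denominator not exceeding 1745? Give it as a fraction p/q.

18090/601

√906 = [30; 10, 60, …] (period length 2).
Convergents:
  p_0/q_0 = 30/1
  p_1/q_1 = 301/10
  p_2/q_2 = 18090/601
  p_3/q_3 = 181201/6020
q_2 = 601 ≤ 1745 < 6020 = q_3, so the answer is 18090/601.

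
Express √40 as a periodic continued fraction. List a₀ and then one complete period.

a₀ = ⌊√40⌋ = 6.
With m₀=0, d₀=1 and mₖ₊₁ = dₖaₖ − mₖ, dₖ₊₁ = (n − mₖ₊₁²)/dₖ, aₖ₊₁ = ⌊(a₀+mₖ₊₁)/dₖ₊₁⌋:
  k=1: m=6, d=4, a=3
  k=2: m=6, d=1, a=12
d=1 and a=2a₀=12 at k=2, so the next step gives (m, d) = (6, 4) again — its k=1 value — and the period has length 2.

[6; 3, 12]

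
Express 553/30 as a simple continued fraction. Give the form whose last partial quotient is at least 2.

[18; 2, 3, 4]

553 = 18*30 + 13
30 = 2*13 + 4
13 = 3*4 + 1
4 = 4*1 + 0  (stop)
So 553/30 = [18; 2, 3, 4].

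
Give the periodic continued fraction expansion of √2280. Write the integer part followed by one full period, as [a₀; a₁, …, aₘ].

[47; 1, 2, 1, 94]

a₀ = ⌊√2280⌋ = 47.
With m₀=0, d₀=1 and mₖ₊₁ = dₖaₖ − mₖ, dₖ₊₁ = (n − mₖ₊₁²)/dₖ, aₖ₊₁ = ⌊(a₀+mₖ₊₁)/dₖ₊₁⌋:
  k=1: m=47, d=71, a=1
  k=2: m=24, d=24, a=2
  k=3: m=24, d=71, a=1
  k=4: m=47, d=1, a=94
d=1 and a=2a₀=94 at k=4, so the next step gives (m, d) = (47, 71) again — its k=1 value — and the period has length 4.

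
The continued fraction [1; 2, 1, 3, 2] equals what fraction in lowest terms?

Using pₖ = aₖpₖ₋₁ + pₖ₋₂ and qₖ = aₖqₖ₋₁ + qₖ₋₂:
  k=0: a=1, p=1, q=1
  k=1: a=2, p=3, q=2
  k=2: a=1, p=4, q=3
  k=3: a=3, p=15, q=11
  k=4: a=2, p=34, q=25

34/25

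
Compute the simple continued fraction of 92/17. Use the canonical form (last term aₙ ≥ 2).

92 = 5×17 + 7
17 = 2×7 + 3
7 = 2×3 + 1
3 = 3×1 + 0  (stop)
So 92/17 = [5; 2, 2, 3].

[5; 2, 2, 3]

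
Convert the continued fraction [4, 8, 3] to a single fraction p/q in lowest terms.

Using pₖ = aₖpₖ₋₁ + pₖ₋₂ and qₖ = aₖqₖ₋₁ + qₖ₋₂:
  k=0: a=4, p=4, q=1
  k=1: a=8, p=33, q=8
  k=2: a=3, p=103, q=25

103/25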